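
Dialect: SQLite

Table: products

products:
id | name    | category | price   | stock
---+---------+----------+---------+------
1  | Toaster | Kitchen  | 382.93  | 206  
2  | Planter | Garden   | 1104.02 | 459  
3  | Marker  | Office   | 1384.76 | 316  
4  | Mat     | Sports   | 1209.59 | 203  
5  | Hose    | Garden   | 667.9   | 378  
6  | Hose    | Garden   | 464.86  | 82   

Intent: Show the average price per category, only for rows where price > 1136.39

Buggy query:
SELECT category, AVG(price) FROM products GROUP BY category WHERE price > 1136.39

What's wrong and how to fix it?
Bug: WHERE cannot follow GROUP BY

Fix: Place WHERE between FROM and GROUP BY

Corrected query:
SELECT category, AVG(price) FROM products WHERE price > 1136.39 GROUP BY category

Result:
category | AVG(price)
---------+-----------
Office   | 1384.76   
Sports   | 1209.59   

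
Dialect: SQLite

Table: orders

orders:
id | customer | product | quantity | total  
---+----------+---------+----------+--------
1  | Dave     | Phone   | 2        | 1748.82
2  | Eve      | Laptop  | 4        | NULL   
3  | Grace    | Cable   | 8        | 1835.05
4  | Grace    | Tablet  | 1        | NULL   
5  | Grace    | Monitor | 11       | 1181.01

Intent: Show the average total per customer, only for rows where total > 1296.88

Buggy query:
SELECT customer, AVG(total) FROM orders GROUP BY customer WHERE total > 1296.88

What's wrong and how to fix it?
Bug: Row-level WHERE must come before GROUP BY in the clause order

Fix: Move the WHERE clause before GROUP BY

Corrected query:
SELECT customer, AVG(total) FROM orders WHERE total > 1296.88 GROUP BY customer

Result:
customer | AVG(total)
---------+-----------
Dave     | 1748.82   
Grace    | 1835.05   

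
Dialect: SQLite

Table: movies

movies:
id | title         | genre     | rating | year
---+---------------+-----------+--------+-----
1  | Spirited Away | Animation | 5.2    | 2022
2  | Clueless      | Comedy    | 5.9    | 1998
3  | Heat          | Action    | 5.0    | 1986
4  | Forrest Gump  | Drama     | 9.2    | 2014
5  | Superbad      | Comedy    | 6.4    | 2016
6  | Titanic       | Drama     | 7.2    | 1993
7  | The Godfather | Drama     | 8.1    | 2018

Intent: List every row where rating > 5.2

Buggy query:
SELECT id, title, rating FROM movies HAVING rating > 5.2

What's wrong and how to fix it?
Bug: This is a non-aggregate query (no GROUP BY, no aggregates), so in SQLite the HAVING clause is invalid here; a row-level condition belongs in WHERE

Fix: Replace HAVING with WHERE since the condition applies to individual rows

Corrected query:
SELECT id, title, rating FROM movies WHERE rating > 5.2

Result:
id | title         | rating
---+---------------+-------
2  | Clueless      | 5.9   
4  | Forrest Gump  | 9.2   
5  | Superbad      | 6.4   
6  | Titanic       | 7.2   
7  | The Godfather | 8.1   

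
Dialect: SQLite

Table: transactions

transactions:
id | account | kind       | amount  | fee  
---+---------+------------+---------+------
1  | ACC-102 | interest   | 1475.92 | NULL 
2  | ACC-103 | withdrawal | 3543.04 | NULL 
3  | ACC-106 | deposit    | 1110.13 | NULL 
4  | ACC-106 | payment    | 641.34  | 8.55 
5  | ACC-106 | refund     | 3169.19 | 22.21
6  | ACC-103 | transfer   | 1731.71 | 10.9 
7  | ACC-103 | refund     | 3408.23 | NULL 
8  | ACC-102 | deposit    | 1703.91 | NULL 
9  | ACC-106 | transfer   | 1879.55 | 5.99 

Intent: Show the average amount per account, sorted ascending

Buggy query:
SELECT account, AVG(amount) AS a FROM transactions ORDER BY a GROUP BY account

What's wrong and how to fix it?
Bug: ORDER BY appears before GROUP BY; SQL clause order requires GROUP BY first

Fix: Move ORDER BY to the end, after GROUP BY

Corrected query:
SELECT account, AVG(amount) AS a FROM transactions GROUP BY account ORDER BY a

Result:
account | a          
--------+------------
ACC-102 | 1589.915   
ACC-106 | 1700.0525  
ACC-103 | 2894.326667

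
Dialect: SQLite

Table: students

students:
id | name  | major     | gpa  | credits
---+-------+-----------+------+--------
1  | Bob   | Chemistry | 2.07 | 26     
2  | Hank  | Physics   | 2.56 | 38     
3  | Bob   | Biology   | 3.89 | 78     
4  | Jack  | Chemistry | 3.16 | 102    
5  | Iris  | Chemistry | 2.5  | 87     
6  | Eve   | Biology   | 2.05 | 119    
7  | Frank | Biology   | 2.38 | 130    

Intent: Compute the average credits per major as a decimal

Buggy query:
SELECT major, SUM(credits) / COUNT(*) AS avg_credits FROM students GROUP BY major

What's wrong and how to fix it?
Bug: Both operands are integers, so '/' performs integer division and truncates

Fix: Multiply by 1.0 (or CAST to REAL) to force floating-point division

Corrected query:
SELECT major, SUM(credits) * 1.0 / COUNT(*) AS avg_credits FROM students GROUP BY major

Result:
major     | avg_credits
----------+------------
Biology   | 109        
Chemistry | 71.666667  
Physics   | 38         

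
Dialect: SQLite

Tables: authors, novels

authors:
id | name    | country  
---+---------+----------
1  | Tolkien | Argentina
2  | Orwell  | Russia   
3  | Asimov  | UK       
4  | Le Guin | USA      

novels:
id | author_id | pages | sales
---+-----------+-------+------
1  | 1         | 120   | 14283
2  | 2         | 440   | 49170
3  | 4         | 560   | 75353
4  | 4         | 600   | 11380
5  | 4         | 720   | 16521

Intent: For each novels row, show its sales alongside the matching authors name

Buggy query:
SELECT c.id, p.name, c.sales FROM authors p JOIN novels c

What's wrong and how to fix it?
Bug: Missing join condition: each novels row is matched to all authors rows instead of just its own

Fix: Add ON c.author_id = p.id to the JOIN

Corrected query:
SELECT c.id, p.name, c.sales FROM authors p JOIN novels c ON c.author_id = p.id

Result:
id | name    | sales
---+---------+------
1  | Tolkien | 14283
2  | Orwell  | 49170
3  | Le Guin | 75353
4  | Le Guin | 11380
5  | Le Guin | 16521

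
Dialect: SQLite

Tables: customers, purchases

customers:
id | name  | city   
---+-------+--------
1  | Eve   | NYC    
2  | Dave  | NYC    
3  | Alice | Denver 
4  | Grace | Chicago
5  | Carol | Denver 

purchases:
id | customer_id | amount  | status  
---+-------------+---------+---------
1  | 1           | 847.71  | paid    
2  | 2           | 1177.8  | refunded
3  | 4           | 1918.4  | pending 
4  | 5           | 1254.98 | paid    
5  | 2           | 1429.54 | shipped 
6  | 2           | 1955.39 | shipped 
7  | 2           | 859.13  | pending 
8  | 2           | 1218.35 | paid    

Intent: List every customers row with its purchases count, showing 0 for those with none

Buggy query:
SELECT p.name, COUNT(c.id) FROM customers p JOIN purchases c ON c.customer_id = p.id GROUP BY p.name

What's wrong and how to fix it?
Bug: An inner join excludes parents with zero children

Fix: Use LEFT JOIN so parents without children still appear (COUNT(c.id) gives 0)

Corrected query:
SELECT p.name, COUNT(c.id) FROM customers p LEFT JOIN purchases c ON c.customer_id = p.id GROUP BY p.name

Result:
name  | COUNT(c.id)
------+------------
Alice | 0          
Carol | 1          
Dave  | 5          
Eve   | 1          
Grace | 1          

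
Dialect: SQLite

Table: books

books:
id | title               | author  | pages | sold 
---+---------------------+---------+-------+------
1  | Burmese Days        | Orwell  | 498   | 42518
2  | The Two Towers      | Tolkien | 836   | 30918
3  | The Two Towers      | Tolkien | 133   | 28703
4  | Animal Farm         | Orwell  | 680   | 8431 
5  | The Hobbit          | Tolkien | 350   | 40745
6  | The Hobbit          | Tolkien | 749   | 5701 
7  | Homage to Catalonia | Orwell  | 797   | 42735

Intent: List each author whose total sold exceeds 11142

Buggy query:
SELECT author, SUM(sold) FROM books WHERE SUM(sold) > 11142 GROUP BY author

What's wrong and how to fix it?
Bug: Aggregate functions cannot appear in a WHERE clause

Fix: Move the aggregate condition to a HAVING clause

Corrected query:
SELECT author, SUM(sold) FROM books GROUP BY author HAVING SUM(sold) > 11142

Result:
author  | SUM(sold)
--------+----------
Orwell  | 93684    
Tolkien | 106067   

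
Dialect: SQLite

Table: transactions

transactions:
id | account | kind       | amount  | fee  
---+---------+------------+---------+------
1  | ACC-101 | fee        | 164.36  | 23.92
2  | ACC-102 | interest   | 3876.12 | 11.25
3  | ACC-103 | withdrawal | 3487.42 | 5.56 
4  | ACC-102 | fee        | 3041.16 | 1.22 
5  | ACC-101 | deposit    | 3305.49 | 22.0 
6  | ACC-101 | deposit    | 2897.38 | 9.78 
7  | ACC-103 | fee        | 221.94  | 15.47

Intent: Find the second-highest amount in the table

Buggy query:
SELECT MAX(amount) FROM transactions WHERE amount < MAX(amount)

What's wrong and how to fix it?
Bug: The inner MAX is an aggregate inside WHERE, which is not allowed

Fix: Put the inner MAX in a scalar subquery

Corrected query:
SELECT MAX(amount) FROM transactions WHERE amount < (SELECT MAX(amount) FROM transactions)

Result:
MAX(amount)
-----------
3487.42    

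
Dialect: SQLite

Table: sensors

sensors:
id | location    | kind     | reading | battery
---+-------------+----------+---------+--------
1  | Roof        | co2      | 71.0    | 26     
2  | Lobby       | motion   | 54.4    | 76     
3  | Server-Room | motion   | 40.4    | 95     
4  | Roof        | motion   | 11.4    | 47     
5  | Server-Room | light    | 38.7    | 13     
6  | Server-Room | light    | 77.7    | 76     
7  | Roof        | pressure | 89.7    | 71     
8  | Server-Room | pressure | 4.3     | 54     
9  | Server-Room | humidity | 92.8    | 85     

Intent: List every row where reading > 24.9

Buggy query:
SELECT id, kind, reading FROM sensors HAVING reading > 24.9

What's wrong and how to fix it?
Bug: This is a non-aggregate query (no GROUP BY, no aggregates), so in SQLite the HAVING clause is invalid here; a row-level condition belongs in WHERE

Fix: Use WHERE for row-level filtering

Corrected query:
SELECT id, kind, reading FROM sensors WHERE reading > 24.9

Result:
id | kind     | reading
---+----------+--------
1  | co2      | 71     
2  | motion   | 54.4   
3  | motion   | 40.4   
5  | light    | 38.7   
6  | light    | 77.7   
7  | pressure | 89.7   
9  | humidity | 92.8   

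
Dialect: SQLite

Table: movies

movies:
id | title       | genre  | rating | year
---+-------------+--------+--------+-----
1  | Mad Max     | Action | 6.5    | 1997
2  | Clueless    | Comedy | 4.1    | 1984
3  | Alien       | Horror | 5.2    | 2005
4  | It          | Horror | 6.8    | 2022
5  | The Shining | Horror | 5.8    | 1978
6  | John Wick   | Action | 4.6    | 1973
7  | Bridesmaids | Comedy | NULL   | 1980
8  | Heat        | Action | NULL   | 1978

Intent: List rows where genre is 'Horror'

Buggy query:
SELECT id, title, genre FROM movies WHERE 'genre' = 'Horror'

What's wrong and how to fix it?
Bug: Single quotes denote string literals in SQL; the column name is being compared as a constant string

Fix: Reference the column as genre without single quotes

Corrected query:
SELECT id, title, genre FROM movies WHERE genre = 'Horror'

Result:
id | title       | genre 
---+-------------+-------
3  | Alien       | Horror
4  | It          | Horror
5  | The Shining | Horror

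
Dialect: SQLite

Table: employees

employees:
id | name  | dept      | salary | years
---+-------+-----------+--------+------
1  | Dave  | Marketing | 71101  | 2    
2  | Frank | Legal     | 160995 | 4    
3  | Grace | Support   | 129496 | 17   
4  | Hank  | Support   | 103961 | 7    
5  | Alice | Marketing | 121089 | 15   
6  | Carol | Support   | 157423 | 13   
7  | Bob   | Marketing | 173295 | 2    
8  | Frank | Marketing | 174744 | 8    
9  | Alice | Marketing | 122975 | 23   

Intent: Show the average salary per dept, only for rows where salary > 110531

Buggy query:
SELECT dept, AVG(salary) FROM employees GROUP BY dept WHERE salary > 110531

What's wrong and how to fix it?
Bug: WHERE cannot follow GROUP BY

Fix: Place WHERE between FROM and GROUP BY

Corrected query:
SELECT dept, AVG(salary) FROM employees WHERE salary > 110531 GROUP BY dept

Result:
dept      | AVG(salary)
----------+------------
Legal     | 160995     
Marketing | 148025.75  
Support   | 143459.5   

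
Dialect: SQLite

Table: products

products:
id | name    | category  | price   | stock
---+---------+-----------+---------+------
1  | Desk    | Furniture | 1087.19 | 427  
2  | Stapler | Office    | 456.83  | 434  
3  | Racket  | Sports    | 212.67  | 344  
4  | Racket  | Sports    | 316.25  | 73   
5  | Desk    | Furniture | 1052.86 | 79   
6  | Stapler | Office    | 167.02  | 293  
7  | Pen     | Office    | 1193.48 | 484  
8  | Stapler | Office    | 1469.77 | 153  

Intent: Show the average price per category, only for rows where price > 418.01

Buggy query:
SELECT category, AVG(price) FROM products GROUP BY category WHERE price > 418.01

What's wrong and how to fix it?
Bug: Row-level WHERE must come before GROUP BY in the clause order

Fix: Place WHERE between FROM and GROUP BY

Corrected query:
SELECT category, AVG(price) FROM products WHERE price > 418.01 GROUP BY category

Result:
category  | AVG(price) 
----------+------------
Furniture | 1070.025   
Office    | 1040.026667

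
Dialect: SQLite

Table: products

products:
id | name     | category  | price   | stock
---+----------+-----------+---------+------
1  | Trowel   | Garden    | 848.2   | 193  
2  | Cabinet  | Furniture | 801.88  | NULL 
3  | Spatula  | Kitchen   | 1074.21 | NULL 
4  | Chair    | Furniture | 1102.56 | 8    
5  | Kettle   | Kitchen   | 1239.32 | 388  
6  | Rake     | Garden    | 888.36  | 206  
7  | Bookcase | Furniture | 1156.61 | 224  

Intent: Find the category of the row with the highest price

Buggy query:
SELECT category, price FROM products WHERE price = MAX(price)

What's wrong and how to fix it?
Bug: WHERE is evaluated per row; an aggregate over the whole table isn't defined there

Fix: Wrap MAX in a scalar subquery so WHERE compares against a single value

Corrected query:
SELECT category, price FROM products WHERE price = (SELECT MAX(price) FROM products)

Result:
category | price  
---------+--------
Kitchen  | 1239.32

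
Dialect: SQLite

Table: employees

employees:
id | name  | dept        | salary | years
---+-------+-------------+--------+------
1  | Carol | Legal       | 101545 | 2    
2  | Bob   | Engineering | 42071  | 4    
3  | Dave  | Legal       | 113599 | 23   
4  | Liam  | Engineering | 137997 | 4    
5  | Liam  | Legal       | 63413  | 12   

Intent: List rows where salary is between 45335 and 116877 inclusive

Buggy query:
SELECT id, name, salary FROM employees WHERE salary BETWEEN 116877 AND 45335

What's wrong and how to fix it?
Bug: The bounds are reversed; BETWEEN a AND b requires a <= b to match anything

Fix: Swap the bounds so the smaller value comes first

Corrected query:
SELECT id, name, salary FROM employees WHERE salary BETWEEN 45335 AND 116877

Result:
id | name  | salary
---+-------+-------
1  | Carol | 101545
3  | Dave  | 113599
5  | Liam  | 63413 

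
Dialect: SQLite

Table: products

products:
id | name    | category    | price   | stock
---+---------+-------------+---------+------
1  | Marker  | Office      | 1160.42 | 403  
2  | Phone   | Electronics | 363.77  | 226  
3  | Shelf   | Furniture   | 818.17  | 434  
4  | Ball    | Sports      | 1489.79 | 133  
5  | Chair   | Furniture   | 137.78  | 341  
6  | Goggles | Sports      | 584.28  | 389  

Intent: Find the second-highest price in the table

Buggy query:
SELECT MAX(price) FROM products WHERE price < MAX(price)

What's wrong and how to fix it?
Bug: The inner MAX is an aggregate inside WHERE, which is not allowed

Fix: Compute the overall MAX in a subquery, then take MAX of rows below it

Corrected query:
SELECT MAX(price) FROM products WHERE price < (SELECT MAX(price) FROM products)

Result:
MAX(price)
----------
1160.42   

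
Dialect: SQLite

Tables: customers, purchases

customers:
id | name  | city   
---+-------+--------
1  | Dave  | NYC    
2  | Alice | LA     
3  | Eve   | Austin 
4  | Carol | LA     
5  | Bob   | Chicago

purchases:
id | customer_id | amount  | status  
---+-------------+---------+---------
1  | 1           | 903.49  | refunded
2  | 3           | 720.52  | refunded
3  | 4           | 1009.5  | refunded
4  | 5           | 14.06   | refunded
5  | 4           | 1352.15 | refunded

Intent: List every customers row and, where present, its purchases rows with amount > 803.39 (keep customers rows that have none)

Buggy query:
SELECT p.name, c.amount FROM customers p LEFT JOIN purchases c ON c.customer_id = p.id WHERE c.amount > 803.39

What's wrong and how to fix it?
Bug: Filtering c.amount in WHERE discards the NULL rows produced by LEFT JOIN, turning it into an inner join

Fix: Put 'c.amount > 803.39' in the JOIN's ON clause instead of WHERE

Corrected query:
SELECT p.name, c.amount FROM customers p LEFT JOIN purchases c ON c.customer_id = p.id AND c.amount > 803.39

Result:
name  | amount 
------+--------
Dave  | 903.49 
Alice | NULL   
Eve   | NULL   
Carol | 1009.5 
Carol | 1352.15
Bob   | NULL   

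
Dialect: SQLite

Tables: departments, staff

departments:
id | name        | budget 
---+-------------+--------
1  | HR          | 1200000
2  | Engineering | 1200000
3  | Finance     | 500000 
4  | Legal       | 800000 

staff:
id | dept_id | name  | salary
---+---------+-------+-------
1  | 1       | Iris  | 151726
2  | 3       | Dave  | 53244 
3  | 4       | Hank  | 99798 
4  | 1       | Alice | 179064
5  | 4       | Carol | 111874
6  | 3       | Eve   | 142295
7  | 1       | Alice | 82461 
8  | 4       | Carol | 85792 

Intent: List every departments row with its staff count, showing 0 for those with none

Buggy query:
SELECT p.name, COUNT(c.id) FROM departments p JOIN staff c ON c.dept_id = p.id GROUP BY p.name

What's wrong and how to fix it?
Bug: INNER JOIN drops departments rows that have no matching staff rows

Fix: Switch to LEFT JOIN to retain unmatched parent rows

Corrected query:
SELECT p.name, COUNT(c.id) FROM departments p LEFT JOIN staff c ON c.dept_id = p.id GROUP BY p.name

Result:
name        | COUNT(c.id)
------------+------------
Engineering | 0          
Finance     | 2          
HR          | 3          
Legal       | 3          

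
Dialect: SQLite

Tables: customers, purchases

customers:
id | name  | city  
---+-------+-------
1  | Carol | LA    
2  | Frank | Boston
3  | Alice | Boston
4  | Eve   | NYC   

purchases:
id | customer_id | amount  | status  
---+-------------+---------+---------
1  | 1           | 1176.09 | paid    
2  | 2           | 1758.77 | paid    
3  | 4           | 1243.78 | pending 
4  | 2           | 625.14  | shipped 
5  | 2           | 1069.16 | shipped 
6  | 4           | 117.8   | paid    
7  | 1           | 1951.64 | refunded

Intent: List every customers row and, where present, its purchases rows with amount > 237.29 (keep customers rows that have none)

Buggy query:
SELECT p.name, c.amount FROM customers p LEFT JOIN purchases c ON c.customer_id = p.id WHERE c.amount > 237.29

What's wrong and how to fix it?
Bug: A WHERE condition on the right-hand table after LEFT JOIN drops unmatched parents

Fix: Put 'c.amount > 237.29' in the JOIN's ON clause instead of WHERE

Corrected query:
SELECT p.name, c.amount FROM customers p LEFT JOIN purchases c ON c.customer_id = p.id AND c.amount > 237.29

Result:
name  | amount 
------+--------
Carol | 1176.09
Carol | 1951.64
Frank | 625.14 
Frank | 1069.16
Frank | 1758.77
Alice | NULL   
Eve   | 1243.78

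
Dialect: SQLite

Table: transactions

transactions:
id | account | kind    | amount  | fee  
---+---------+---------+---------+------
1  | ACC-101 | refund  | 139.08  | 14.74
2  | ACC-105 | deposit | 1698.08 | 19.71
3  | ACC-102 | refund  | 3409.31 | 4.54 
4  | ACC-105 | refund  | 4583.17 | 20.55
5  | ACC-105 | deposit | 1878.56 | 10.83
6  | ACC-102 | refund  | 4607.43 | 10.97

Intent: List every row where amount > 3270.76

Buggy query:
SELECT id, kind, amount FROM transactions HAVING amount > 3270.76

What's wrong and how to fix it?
Bug: This is a non-aggregate query (no GROUP BY, no aggregates), so in SQLite the HAVING clause is invalid here; a row-level condition belongs in WHERE

Fix: Replace HAVING with WHERE since the condition applies to individual rows

Corrected query:
SELECT id, kind, amount FROM transactions WHERE amount > 3270.76

Result:
id | kind   | amount 
---+--------+--------
3  | refund | 3409.31
4  | refund | 4583.17
6  | refund | 4607.43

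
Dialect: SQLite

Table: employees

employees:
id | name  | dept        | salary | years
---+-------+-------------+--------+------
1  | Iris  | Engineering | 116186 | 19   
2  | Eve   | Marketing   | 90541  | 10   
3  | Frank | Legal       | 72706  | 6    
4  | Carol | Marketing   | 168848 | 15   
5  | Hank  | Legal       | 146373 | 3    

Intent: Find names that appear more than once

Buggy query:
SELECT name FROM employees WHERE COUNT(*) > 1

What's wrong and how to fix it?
Bug: COUNT(*) is an aggregate and cannot be used in WHERE

Fix: GROUP BY name, then filter groups with HAVING COUNT(*) > 1

Corrected query:
SELECT name FROM employees GROUP BY name HAVING COUNT(*) > 1

Result:
(no rows)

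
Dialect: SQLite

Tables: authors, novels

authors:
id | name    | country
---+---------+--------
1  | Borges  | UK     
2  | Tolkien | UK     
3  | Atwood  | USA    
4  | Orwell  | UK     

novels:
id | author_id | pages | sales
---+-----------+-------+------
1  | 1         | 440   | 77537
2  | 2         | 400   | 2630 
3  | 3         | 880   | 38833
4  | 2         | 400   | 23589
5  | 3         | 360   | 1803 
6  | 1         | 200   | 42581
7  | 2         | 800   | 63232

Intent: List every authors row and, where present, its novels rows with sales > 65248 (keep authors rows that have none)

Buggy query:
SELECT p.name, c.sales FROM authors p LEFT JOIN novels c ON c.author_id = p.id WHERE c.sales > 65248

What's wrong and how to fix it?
Bug: Filtering c.sales in WHERE discards the NULL rows produced by LEFT JOIN, turning it into an inner join

Fix: Move the right-table condition into the ON clause so unmatched parents are kept

Corrected query:
SELECT p.name, c.sales FROM authors p LEFT JOIN novels c ON c.author_id = p.id AND c.sales > 65248

Result:
name    | sales
--------+------
Borges  | 77537
Tolkien | NULL 
Atwood  | NULL 
Orwell  | NULL 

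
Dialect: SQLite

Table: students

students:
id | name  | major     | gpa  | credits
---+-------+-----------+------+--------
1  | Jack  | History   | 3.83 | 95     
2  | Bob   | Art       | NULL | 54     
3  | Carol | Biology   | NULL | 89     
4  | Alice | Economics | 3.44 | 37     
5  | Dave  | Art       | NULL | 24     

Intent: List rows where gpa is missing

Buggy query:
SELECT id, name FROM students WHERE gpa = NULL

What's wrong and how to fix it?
Bug: Comparing to NULL with '=' never matches; NULL = NULL is unknown, not true

Fix: Use IS NULL to test for NULL

Corrected query:
SELECT id, name FROM students WHERE gpa IS NULL

Result:
id | name 
---+------
2  | Bob  
3  | Carol
5  | Dave 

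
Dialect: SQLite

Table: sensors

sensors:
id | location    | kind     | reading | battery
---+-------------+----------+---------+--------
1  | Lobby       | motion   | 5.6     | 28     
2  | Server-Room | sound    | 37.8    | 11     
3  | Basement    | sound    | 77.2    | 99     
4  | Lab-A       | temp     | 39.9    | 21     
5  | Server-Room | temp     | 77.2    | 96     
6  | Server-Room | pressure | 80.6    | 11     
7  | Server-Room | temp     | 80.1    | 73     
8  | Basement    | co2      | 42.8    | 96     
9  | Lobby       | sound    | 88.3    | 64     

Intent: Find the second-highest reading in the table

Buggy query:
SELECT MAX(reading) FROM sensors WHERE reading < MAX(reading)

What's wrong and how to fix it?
Bug: The inner MAX is an aggregate inside WHERE, which is not allowed

Fix: Compute the overall MAX in a subquery, then take MAX of rows below it

Corrected query:
SELECT MAX(reading) FROM sensors WHERE reading < (SELECT MAX(reading) FROM sensors)

Result:
MAX(reading)
------------
80.6        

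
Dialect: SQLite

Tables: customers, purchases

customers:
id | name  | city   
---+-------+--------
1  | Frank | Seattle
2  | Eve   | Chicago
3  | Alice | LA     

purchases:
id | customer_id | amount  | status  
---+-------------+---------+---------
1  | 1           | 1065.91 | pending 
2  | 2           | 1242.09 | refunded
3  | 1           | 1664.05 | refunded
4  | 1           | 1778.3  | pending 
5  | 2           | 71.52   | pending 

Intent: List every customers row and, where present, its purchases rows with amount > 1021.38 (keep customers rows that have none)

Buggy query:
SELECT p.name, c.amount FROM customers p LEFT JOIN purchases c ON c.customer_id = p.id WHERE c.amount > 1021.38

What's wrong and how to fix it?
Bug: A WHERE condition on the right-hand table after LEFT JOIN drops unmatched parents

Fix: Put 'c.amount > 1021.38' in the JOIN's ON clause instead of WHERE

Corrected query:
SELECT p.name, c.amount FROM customers p LEFT JOIN purchases c ON c.customer_id = p.id AND c.amount > 1021.38

Result:
name  | amount 
------+--------
Frank | 1065.91
Frank | 1664.05
Frank | 1778.3 
Eve   | 1242.09
Alice | NULL   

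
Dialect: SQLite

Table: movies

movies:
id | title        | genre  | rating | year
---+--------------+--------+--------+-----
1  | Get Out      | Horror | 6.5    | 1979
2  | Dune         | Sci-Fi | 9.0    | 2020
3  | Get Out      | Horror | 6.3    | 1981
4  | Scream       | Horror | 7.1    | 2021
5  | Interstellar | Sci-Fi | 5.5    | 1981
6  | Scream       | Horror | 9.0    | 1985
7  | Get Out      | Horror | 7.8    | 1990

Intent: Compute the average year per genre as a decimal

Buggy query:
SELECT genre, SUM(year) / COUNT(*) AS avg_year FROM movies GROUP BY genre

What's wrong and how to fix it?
Bug: Both operands are integers, so '/' performs integer division and truncates

Fix: Multiply by 1.0 (or CAST to REAL) to force floating-point division

Corrected query:
SELECT genre, SUM(year) * 1.0 / COUNT(*) AS avg_year FROM movies GROUP BY genre

Result:
genre  | avg_year
-------+---------
Horror | 1991.2  
Sci-Fi | 2000.5  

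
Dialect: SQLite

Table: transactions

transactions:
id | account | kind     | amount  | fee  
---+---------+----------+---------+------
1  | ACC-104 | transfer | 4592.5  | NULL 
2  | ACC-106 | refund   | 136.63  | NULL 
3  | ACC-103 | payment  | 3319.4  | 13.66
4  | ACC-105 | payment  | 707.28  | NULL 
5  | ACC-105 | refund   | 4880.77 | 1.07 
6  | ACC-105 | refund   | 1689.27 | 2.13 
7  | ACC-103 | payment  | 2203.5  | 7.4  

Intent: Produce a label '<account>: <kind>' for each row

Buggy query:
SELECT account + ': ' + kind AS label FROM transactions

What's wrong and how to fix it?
Bug: SQLite uses || for string concatenation; + coerces text to numbers (yielding 0)

Fix: Use the || operator for string concatenation

Corrected query:
SELECT account || ': ' || kind AS label FROM transactions

Result:
label            
-----------------
ACC-104: transfer
ACC-106: refund  
ACC-103: payment 
ACC-105: payment 
ACC-105: refund  
ACC-105: refund  
ACC-103: payment 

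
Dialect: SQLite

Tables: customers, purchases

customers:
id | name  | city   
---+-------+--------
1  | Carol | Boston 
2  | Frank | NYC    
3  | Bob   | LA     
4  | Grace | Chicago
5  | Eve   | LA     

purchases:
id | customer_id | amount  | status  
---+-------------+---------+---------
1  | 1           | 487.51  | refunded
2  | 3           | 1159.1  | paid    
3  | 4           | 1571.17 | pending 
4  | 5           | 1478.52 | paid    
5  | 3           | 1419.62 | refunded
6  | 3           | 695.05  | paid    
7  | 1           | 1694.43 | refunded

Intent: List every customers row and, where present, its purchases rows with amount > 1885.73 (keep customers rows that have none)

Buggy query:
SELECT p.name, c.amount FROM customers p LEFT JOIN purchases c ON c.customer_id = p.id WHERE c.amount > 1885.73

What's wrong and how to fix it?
Bug: A WHERE condition on the right-hand table after LEFT JOIN drops unmatched parents

Fix: Put 'c.amount > 1885.73' in the JOIN's ON clause instead of WHERE

Corrected query:
SELECT p.name, c.amount FROM customers p LEFT JOIN purchases c ON c.customer_id = p.id AND c.amount > 1885.73

Result:
name  | amount
------+-------
Carol | NULL  
Frank | NULL  
Bob   | NULL  
Grace | NULL  
Eve   | NULL  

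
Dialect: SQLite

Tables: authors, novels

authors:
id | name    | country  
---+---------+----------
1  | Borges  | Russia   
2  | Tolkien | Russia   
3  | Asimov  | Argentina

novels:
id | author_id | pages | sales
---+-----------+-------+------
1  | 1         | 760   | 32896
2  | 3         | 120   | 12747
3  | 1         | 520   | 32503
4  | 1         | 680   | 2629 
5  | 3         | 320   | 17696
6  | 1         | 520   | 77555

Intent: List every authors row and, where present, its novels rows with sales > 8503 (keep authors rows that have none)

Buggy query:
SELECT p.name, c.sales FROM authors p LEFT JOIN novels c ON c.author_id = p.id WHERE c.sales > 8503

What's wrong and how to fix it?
Bug: A WHERE condition on the right-hand table after LEFT JOIN drops unmatched parents

Fix: Move the right-table condition into the ON clause so unmatched parents are kept

Corrected query:
SELECT p.name, c.sales FROM authors p LEFT JOIN novels c ON c.author_id = p.id AND c.sales > 8503

Result:
name    | sales
--------+------
Borges  | 32503
Borges  | 32896
Borges  | 77555
Tolkien | NULL 
Asimov  | 12747
Asimov  | 17696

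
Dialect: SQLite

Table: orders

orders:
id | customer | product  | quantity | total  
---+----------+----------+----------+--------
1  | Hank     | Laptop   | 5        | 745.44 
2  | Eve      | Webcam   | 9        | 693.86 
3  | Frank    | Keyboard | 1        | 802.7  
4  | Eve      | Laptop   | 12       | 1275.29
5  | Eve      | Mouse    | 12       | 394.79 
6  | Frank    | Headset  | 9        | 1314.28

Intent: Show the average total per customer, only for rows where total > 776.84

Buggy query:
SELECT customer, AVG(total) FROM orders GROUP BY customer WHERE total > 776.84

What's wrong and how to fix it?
Bug: WHERE cannot follow GROUP BY

Fix: Place WHERE between FROM and GROUP BY

Corrected query:
SELECT customer, AVG(total) FROM orders WHERE total > 776.84 GROUP BY customer

Result:
customer | AVG(total)
---------+-----------
Eve      | 1275.29   
Frank    | 1058.49   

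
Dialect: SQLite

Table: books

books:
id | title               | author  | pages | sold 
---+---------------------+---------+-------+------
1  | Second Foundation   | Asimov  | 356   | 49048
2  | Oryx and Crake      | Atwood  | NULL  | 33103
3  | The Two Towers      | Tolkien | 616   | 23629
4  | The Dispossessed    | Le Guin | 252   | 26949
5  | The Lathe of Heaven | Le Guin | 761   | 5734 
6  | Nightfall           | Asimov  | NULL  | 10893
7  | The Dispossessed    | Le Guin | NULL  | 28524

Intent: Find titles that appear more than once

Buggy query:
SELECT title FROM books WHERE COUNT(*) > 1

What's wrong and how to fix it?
Bug: COUNT(*) is an aggregate and cannot be used in WHERE

Fix: GROUP BY title, then filter groups with HAVING COUNT(*) > 1

Corrected query:
SELECT title FROM books GROUP BY title HAVING COUNT(*) > 1

Result:
title           
----------------
The Dispossessed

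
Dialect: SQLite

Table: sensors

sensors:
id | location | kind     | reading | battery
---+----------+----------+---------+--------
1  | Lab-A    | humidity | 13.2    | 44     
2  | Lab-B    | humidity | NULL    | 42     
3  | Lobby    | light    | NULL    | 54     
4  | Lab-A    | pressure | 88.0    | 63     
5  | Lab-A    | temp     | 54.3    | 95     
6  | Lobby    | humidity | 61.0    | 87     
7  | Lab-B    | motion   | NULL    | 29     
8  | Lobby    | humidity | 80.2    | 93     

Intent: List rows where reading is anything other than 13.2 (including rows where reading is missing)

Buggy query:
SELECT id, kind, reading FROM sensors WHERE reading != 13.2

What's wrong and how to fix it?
Bug: 'reading != 13.2' is unknown when reading is NULL, so NULL rows are silently excluded

Fix: Add an explicit OR reading IS NULL to include the missing-value rows

Corrected query:
SELECT id, kind, reading FROM sensors WHERE reading != 13.2 OR reading IS NULL

Result:
id | kind     | reading
---+----------+--------
2  | humidity | NULL   
3  | light    | NULL   
4  | pressure | 88     
5  | temp     | 54.3   
6  | humidity | 61     
7  | motion   | NULL   
8  | humidity | 80.2   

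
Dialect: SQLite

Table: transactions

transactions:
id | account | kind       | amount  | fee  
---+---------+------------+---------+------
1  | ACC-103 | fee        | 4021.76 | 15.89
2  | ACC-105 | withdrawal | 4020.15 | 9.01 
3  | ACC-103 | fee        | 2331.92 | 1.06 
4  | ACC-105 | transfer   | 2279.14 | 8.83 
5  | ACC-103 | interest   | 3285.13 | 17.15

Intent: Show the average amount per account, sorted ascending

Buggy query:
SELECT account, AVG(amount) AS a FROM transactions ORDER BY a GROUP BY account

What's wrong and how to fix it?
Bug: ORDER BY appears before GROUP BY; SQL clause order requires GROUP BY first

Fix: Move ORDER BY to the end, after GROUP BY

Corrected query:
SELECT account, AVG(amount) AS a FROM transactions GROUP BY account ORDER BY a

Result:
account | a          
--------+------------
ACC-105 | 3149.645   
ACC-103 | 3212.936667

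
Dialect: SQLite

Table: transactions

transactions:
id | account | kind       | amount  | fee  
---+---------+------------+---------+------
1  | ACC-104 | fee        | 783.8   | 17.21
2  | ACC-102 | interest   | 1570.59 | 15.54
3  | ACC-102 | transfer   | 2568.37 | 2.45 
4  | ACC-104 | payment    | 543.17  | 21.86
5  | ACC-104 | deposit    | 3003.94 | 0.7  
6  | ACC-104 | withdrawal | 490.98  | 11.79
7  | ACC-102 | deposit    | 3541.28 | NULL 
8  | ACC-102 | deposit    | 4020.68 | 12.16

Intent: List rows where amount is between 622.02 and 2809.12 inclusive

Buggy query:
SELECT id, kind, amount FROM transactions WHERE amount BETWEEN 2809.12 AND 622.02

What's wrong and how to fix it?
Bug: The bounds are reversed; BETWEEN a AND b requires a <= b to match anything

Fix: Swap the bounds so the smaller value comes first

Corrected query:
SELECT id, kind, amount FROM transactions WHERE amount BETWEEN 622.02 AND 2809.12

Result:
id | kind     | amount 
---+----------+--------
1  | fee      | 783.8  
2  | interest | 1570.59
3  | transfer | 2568.37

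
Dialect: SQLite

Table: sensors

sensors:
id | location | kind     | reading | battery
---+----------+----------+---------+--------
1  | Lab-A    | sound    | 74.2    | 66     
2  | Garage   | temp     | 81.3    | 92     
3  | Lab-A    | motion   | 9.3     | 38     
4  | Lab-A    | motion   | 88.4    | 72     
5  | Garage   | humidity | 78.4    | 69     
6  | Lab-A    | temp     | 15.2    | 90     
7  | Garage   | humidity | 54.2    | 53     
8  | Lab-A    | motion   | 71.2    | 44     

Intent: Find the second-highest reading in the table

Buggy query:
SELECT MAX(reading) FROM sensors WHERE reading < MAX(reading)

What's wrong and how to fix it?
Bug: The inner MAX is an aggregate inside WHERE, which is not allowed

Fix: Compute the overall MAX in a subquery, then take MAX of rows below it

Corrected query:
SELECT MAX(reading) FROM sensors WHERE reading < (SELECT MAX(reading) FROM sensors)

Result:
MAX(reading)
------------
81.3        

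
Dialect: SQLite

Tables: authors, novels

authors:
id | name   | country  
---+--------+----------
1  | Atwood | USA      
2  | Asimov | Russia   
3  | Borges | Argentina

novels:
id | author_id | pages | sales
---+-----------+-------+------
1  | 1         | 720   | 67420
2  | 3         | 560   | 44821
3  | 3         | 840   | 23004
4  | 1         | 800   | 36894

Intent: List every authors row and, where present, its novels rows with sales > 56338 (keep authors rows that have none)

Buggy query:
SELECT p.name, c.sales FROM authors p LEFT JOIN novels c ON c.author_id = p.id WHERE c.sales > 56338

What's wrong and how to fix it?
Bug: A WHERE condition on the right-hand table after LEFT JOIN drops unmatched parents

Fix: Put 'c.sales > 56338' in the JOIN's ON clause instead of WHERE

Corrected query:
SELECT p.name, c.sales FROM authors p LEFT JOIN novels c ON c.author_id = p.id AND c.sales > 56338

Result:
name   | sales
-------+------
Atwood | 67420
Asimov | NULL 
Borges | NULL 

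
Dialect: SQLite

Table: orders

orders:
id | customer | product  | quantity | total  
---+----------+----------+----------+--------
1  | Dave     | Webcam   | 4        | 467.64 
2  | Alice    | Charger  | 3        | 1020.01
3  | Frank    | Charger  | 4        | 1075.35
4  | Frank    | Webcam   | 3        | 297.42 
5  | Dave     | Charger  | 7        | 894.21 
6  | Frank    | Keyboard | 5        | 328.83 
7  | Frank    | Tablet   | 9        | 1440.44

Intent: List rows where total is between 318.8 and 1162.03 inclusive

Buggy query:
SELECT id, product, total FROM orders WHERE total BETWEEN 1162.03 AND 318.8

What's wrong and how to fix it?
Bug: The bounds are reversed; BETWEEN a AND b requires a <= b to match anything

Fix: Swap the bounds so the smaller value comes first

Corrected query:
SELECT id, product, total FROM orders WHERE total BETWEEN 318.8 AND 1162.03

Result:
id | product  | total  
---+----------+--------
1  | Webcam   | 467.64 
2  | Charger  | 1020.01
3  | Charger  | 1075.35
5  | Charger  | 894.21 
6  | Keyboard | 328.83 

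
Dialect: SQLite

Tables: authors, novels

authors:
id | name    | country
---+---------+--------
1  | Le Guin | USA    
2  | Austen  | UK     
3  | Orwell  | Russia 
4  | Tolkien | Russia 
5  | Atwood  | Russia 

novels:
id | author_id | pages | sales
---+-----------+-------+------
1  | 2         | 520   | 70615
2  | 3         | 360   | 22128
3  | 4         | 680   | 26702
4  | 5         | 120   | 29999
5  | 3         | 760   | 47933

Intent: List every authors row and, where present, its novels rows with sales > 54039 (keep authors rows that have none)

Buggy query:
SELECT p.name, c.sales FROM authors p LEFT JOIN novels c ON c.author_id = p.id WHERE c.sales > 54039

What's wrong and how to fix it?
Bug: Filtering c.sales in WHERE discards the NULL rows produced by LEFT JOIN, turning it into an inner join

Fix: Put 'c.sales > 54039' in the JOIN's ON clause instead of WHERE

Corrected query:
SELECT p.name, c.sales FROM authors p LEFT JOIN novels c ON c.author_id = p.id AND c.sales > 54039

Result:
name    | sales
--------+------
Le Guin | NULL 
Austen  | 70615
Orwell  | NULL 
Tolkien | NULL 
Atwood  | NULL 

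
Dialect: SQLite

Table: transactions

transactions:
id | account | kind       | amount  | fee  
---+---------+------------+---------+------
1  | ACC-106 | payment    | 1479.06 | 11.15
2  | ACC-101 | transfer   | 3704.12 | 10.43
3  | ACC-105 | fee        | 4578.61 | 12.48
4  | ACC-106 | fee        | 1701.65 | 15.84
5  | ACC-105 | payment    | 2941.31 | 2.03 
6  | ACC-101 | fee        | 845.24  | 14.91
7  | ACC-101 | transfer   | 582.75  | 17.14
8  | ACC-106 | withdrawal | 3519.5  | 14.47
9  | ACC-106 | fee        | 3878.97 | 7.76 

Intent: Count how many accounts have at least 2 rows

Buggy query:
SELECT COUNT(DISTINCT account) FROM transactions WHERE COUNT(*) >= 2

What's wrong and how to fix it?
Bug: COUNT(*) cannot appear in WHERE; the per-group count doesn't exist yet

Fix: Use a subquery that GROUPs and filters with HAVING, then count its rows

Corrected query:
SELECT COUNT(*) FROM (SELECT account FROM transactions GROUP BY account HAVING COUNT(*) >= 2)

Result:
COUNT(*)
--------
3       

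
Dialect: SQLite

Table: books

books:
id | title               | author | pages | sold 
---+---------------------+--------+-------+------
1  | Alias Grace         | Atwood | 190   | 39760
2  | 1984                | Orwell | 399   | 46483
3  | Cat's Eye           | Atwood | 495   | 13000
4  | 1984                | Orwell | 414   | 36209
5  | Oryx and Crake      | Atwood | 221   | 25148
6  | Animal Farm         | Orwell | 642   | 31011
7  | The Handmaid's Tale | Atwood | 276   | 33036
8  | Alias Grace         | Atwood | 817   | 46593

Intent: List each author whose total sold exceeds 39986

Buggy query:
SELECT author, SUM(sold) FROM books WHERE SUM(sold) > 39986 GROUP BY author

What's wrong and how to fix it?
Bug: WHERE runs before GROUP BY, so aggregates aren't available there

Fix: Move the aggregate condition to a HAVING clause

Corrected query:
SELECT author, SUM(sold) FROM books GROUP BY author HAVING SUM(sold) > 39986

Result:
author | SUM(sold)
-------+----------
Atwood | 157537   
Orwell | 113703   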